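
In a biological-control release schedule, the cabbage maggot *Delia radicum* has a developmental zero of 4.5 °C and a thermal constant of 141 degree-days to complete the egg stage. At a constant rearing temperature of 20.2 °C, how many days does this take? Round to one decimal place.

9.0 days

Daily accumulation = 20.2 − 4.5 = 15.7 DD/day.
Duration = 141 / 15.7 = 8.981 ≈ 9.0 days.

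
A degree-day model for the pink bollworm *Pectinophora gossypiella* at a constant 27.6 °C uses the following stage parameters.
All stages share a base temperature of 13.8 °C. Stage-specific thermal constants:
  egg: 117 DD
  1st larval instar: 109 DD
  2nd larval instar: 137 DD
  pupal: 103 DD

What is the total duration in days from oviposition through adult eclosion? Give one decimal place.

Daily accumulation at 27.6 °C = 27.6 − 13.8 = 13.8 DD/day.
Total K = 117 + 109 + 137 + 103 = 466 DD.
Total duration = 466 / 13.8 = 33.768 ≈ 33.8 days.

33.8 days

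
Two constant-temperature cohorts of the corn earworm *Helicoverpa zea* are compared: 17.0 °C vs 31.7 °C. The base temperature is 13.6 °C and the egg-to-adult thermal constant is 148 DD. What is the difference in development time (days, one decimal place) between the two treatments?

35.4 days

At 17.0 °C: 148 / (17.0 − 13.6) = 148 / 3.4 = 43.529 d.
At 31.7 °C: 148 / (31.7 − 13.6) = 148 / 18.1 = 8.177 d.
Difference = |43.529 − 8.177| = 35.353 ≈ 35.4 days.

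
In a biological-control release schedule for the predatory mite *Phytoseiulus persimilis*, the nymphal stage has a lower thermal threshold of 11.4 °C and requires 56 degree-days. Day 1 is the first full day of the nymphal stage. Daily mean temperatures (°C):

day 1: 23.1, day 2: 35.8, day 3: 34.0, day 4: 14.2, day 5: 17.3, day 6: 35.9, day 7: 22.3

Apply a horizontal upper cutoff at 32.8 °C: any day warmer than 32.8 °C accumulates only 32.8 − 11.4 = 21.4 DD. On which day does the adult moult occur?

day 4

Daily DD above 11.4 °C (capped at 21.4): 11.7, 21.4, 21.4, 2.8, 5.9, 21.4, 10.9.
Cumulative: 11.7, 33.1, 54.5, 57.3, 63.2, 84.6, 95.5.
The total first reaches 56 DD on day 4.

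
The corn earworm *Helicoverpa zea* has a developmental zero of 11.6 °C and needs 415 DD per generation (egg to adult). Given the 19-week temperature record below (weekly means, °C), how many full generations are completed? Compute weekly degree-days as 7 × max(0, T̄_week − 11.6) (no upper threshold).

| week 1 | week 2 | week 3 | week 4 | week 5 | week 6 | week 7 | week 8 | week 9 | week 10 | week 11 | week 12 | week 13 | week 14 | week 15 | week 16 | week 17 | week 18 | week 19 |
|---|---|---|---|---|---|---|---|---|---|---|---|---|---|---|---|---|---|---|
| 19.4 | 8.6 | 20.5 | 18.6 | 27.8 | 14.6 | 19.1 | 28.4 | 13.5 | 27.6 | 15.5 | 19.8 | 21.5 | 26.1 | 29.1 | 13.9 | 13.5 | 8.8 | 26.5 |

2 generations

Weekly DD (7 × max(0, T̄ − 11.6)): 54.6, 0.0, 62.3, 49.0, 113.4, 21.0, 52.5, 117.6, 13.3, 112.0, 27.3, 57.4, 69.3, 101.5, 122.5, 16.1, 13.3, 0.0, 104.3.
Season total = 1107.4 DD.
Complete generations = ⌊1107.4 / 415⌋ = 2.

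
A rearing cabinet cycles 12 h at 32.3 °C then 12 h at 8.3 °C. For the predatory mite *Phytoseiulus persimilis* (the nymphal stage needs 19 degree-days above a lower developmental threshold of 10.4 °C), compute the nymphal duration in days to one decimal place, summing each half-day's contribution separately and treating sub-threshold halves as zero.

Day half: max(0, 32.3 − 10.4) × 0.5 = 21.9 × 0.5 = 10.95 DD.
Night half: max(0, 8.3 − 10.4) × 0.5 = 0.0 × 0.5 = 0.00 DD.
Per 24 h: 10.95 DD/day.
Duration = 19 / 10.95 = 1.735 ≈ 1.7 days.

1.7 days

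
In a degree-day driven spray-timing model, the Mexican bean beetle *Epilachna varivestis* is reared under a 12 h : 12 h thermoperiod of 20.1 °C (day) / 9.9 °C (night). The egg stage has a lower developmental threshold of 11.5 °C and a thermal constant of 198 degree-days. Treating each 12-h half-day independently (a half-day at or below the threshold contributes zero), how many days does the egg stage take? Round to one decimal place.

Day half: max(0, 20.1 − 11.5) × 0.5 = 8.6 × 0.5 = 4.30 DD.
Night half: max(0, 9.9 − 11.5) × 0.5 = 0.0 × 0.5 = 0.00 DD.
Per 24 h: 4.30 DD/day.
Duration = 198 / 4.30 = 46.047 ≈ 46.0 days.

46.0 days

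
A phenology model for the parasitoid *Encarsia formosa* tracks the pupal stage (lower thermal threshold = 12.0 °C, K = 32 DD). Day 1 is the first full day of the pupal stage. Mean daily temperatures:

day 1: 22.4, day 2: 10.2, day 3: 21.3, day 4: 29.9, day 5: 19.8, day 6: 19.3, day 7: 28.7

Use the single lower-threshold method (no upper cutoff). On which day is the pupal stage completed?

Daily DD above 12.0 °C: 10.4, 0.0, 9.3, 17.9, 7.8, 7.3, 16.7.
Cumulative: 10.4, 10.4, 19.7, 37.6, 45.4, 52.7, 69.4.
The total first reaches 32 DD on day 4.

day 4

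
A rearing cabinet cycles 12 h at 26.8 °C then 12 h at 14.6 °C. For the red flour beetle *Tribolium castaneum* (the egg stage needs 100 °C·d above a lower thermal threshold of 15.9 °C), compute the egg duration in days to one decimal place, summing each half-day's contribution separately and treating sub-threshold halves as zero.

18.3 days

Day half: max(0, 26.8 − 15.9) × 0.5 = 10.9 × 0.5 = 5.45 DD.
Night half: max(0, 14.6 − 15.9) × 0.5 = 0.0 × 0.5 = 0.00 DD.
Per 24 h: 5.45 DD/day.
Duration = 100 / 5.45 = 18.349 ≈ 18.3 days.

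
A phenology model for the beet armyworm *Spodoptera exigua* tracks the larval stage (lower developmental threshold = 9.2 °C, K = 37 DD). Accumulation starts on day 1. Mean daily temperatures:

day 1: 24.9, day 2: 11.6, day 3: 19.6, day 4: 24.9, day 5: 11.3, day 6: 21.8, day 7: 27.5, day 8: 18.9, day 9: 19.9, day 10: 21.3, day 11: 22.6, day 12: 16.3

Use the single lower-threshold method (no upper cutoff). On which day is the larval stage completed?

day 4

Daily DD above 9.2 °C: 15.7, 2.4, 10.4, 15.7, 2.1, 12.6, 18.3, 9.7, 10.7, 12.1, 13.4, 7.1.
Cumulative: 15.7, 18.1, 28.5, 44.2, 46.3, 58.9, 77.2, 86.9, 97.6, 109.7, 123.1, 130.2.
The total first reaches 37 DD on day 4.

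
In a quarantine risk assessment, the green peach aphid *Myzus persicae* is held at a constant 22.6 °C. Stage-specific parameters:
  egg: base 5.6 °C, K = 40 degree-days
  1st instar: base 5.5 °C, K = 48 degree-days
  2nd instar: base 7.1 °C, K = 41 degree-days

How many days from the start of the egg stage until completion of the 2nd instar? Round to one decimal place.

egg: 40 / (22.6 − 5.6) = 40 / 17.0 = 2.353 d.
1st instar: 48 / (22.6 − 5.5) = 48 / 17.1 = 2.807 d.
2nd instar: 41 / (22.6 − 7.1) = 41 / 15.5 = 2.645 d.
Sum = 7.805 ≈ 7.8 days.

7.8 days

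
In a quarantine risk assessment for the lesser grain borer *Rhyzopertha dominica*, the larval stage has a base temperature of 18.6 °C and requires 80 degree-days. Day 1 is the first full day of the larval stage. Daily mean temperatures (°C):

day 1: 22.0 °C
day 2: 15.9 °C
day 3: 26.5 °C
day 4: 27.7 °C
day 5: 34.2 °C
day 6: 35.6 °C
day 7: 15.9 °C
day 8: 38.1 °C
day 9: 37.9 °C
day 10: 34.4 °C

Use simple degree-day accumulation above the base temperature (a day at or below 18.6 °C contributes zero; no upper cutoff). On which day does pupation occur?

Daily DD above 18.6 °C: 3.4, 0.0, 7.9, 9.1, 15.6, 17.0, 0.0, 19.5, 19.3, 15.8.
Cumulative: 3.4, 3.4, 11.3, 20.4, 36.0, 53.0, 53.0, 72.5, 91.8, 107.6.
The total first reaches 80 DD on day 9.

day 9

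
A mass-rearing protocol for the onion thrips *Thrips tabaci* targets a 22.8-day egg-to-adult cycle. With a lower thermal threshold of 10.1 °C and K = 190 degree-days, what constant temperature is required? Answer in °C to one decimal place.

Required daily accumulation = 190 / 22.8 = 8.333 DD/day.
T = T_base + 8.333 = 10.1 + 8.333 = 18.433 ≈ 18.4 °C.

18.4 °C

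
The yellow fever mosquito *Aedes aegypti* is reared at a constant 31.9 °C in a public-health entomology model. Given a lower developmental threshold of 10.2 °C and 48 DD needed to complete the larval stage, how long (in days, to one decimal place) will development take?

Daily accumulation = 31.9 − 10.2 = 21.7 DD/day.
Duration = 48 / 21.7 = 2.212 ≈ 2.2 days.

2.2 days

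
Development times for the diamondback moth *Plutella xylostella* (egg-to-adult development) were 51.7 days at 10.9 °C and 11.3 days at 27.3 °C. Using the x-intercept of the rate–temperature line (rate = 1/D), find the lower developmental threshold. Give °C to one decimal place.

6.3 °C

Linear rate model ⇒ the product D·(T − T_b) is constant across temperatures.
51.7·(10.9 − T_b) = 11.3·(27.3 − T_b)
T_b = (51.7·10.9 − 11.3·27.3) / (51.7 − 11.3) = 255.04 / 40.4 = 6.313 °C ≈ 6.3 °C.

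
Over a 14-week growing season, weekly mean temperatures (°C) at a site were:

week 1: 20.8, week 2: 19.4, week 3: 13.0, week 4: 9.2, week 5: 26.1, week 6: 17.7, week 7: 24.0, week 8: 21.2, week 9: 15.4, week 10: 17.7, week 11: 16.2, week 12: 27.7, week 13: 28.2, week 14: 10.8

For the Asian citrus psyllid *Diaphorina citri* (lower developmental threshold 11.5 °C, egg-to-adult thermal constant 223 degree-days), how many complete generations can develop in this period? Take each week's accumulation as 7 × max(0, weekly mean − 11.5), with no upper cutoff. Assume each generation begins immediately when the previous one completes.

3 generations

Weekly DD (7 × max(0, T̄ − 11.5)): 65.1, 55.3, 10.5, 0.0, 102.2, 43.4, 87.5, 67.9, 27.3, 43.4, 32.9, 113.4, 116.9, 0.0.
Season total = 765.8 DD.
Complete generations = ⌊765.8 / 223⌋ = 3.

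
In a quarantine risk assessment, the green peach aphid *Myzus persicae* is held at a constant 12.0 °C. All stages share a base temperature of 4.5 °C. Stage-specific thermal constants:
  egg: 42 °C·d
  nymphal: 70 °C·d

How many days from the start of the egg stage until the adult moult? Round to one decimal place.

14.9 days

Daily accumulation at 12.0 °C = 12.0 − 4.5 = 7.5 DD/day.
Total K = 42 + 70 = 112 DD.
Total duration = 112 / 7.5 = 14.933 ≈ 14.9 days.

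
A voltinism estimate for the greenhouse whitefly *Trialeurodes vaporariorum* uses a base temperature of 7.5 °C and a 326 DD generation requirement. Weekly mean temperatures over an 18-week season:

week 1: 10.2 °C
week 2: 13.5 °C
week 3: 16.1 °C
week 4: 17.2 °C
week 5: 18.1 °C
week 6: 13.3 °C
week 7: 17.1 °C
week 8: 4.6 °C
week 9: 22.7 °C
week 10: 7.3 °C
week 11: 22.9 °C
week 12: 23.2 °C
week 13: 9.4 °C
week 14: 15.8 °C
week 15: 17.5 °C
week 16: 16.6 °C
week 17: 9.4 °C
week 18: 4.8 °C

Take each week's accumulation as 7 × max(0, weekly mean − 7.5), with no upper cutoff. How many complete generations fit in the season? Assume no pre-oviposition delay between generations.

Weekly DD (7 × max(0, T̄ − 7.5)): 18.9, 42.0, 60.2, 67.9, 74.2, 40.6, 67.2, 0.0, 106.4, 0.0, 107.8, 109.9, 13.3, 58.1, 70.0, 63.7, 13.3, 0.0.
Season total = 913.5 DD.
Complete generations = ⌊913.5 / 326⌋ = 2.

2 generations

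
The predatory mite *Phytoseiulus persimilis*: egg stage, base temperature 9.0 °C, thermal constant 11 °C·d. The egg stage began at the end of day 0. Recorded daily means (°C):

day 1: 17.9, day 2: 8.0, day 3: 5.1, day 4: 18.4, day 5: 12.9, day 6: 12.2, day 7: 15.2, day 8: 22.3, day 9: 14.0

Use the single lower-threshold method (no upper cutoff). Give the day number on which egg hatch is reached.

Daily DD above 9.0 °C: 8.9, 0.0, 0.0, 9.4, 3.9, 3.2, 6.2, 13.3, 5.0.
Cumulative: 8.9, 8.9, 8.9, 18.3, 22.2, 25.4, 31.6, 44.9, 49.9.
The total first reaches 11 DD on day 4.

day 4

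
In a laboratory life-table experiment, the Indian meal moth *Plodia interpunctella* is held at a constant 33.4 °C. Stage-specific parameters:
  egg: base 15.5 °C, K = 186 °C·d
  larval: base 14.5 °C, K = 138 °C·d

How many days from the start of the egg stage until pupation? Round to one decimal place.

17.7 days

egg: 186 / (33.4 − 15.5) = 186 / 17.9 = 10.391 d.
larval: 138 / (33.4 − 14.5) = 138 / 18.9 = 7.302 d.
Sum = 17.693 ≈ 17.7 days.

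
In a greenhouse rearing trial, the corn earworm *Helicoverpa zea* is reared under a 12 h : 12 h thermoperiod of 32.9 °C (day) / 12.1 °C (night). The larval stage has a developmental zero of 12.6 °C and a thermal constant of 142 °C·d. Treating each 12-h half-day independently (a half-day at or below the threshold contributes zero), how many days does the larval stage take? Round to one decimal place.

Day half: max(0, 32.9 − 12.6) × 0.5 = 20.3 × 0.5 = 10.15 DD.
Night half: max(0, 12.1 − 12.6) × 0.5 = 0.0 × 0.5 = 0.00 DD.
Per 24 h: 10.15 DD/day.
Duration = 142 / 10.15 = 13.990 ≈ 14.0 days.

14.0 days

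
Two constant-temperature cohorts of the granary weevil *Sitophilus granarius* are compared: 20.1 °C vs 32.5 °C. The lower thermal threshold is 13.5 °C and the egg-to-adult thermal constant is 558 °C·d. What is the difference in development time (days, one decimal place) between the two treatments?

At 20.1 °C: 558 / (20.1 − 13.5) = 558 / 6.6 = 84.545 d.
At 32.5 °C: 558 / (32.5 − 13.5) = 558 / 19.0 = 29.368 d.
Difference = |84.545 − 29.368| = 55.177 ≈ 55.2 days.

55.2 days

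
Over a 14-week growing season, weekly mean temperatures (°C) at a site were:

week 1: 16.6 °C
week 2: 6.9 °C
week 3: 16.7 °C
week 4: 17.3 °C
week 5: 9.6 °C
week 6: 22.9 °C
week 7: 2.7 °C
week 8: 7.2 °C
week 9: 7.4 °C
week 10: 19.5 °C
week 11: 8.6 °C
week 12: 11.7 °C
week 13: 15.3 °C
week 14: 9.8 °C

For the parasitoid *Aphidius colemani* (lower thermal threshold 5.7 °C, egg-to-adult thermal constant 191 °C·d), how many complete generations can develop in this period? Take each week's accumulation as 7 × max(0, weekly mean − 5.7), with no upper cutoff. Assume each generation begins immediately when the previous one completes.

3 generations

Weekly DD (7 × max(0, T̄ − 5.7)): 76.3, 8.4, 77.0, 81.2, 27.3, 120.4, 0.0, 10.5, 11.9, 96.6, 20.3, 42.0, 67.2, 28.7.
Season total = 667.8 DD.
Complete generations = ⌊667.8 / 191⌋ = 3.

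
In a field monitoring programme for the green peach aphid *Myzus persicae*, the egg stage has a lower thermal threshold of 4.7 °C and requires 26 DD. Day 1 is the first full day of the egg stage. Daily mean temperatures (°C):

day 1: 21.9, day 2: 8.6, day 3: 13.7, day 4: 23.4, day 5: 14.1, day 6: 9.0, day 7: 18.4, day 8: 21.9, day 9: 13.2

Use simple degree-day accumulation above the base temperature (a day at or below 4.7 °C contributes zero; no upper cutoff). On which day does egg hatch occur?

day 3

Daily DD above 4.7 °C: 17.2, 3.9, 9.0, 18.7, 9.4, 4.3, 13.7, 17.2, 8.5.
Cumulative: 17.2, 21.1, 30.1, 48.8, 58.2, 62.5, 76.2, 93.4, 101.9.
The total first reaches 26 DD on day 3.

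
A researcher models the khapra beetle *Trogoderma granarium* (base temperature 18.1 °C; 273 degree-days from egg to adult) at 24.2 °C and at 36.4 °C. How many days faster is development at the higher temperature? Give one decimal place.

At 24.2 °C: 273 / (24.2 − 18.1) = 273 / 6.1 = 44.754 d.
At 36.4 °C: 273 / (36.4 − 18.1) = 273 / 18.3 = 14.918 d.
Difference = |44.754 − 14.918| = 29.836 ≈ 29.8 days.

29.8 days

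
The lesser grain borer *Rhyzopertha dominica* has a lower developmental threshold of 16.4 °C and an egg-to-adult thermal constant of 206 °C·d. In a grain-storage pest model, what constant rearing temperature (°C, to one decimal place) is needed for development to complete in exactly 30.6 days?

Required daily accumulation = 206 / 30.6 = 6.732 DD/day.
T = T_base + 6.732 = 16.4 + 6.732 = 23.132 ≈ 23.1 °C.

23.1 °C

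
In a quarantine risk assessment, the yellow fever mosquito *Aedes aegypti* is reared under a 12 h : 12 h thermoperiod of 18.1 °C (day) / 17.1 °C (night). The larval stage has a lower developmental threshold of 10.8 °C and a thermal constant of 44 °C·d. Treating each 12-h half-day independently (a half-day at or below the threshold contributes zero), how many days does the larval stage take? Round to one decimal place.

6.5 days

Day half: max(0, 18.1 − 10.8) × 0.5 = 7.3 × 0.5 = 3.65 DD.
Night half: max(0, 17.1 − 10.8) × 0.5 = 6.3 × 0.5 = 3.15 DD.
Per 24 h: 6.80 DD/day.
Duration = 44 / 6.80 = 6.471 ≈ 6.5 days.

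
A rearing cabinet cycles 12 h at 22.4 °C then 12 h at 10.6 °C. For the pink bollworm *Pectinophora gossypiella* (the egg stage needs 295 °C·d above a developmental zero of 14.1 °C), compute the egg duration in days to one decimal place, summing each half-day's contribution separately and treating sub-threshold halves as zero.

71.1 days

Day half: max(0, 22.4 − 14.1) × 0.5 = 8.3 × 0.5 = 4.15 DD.
Night half: max(0, 10.6 − 14.1) × 0.5 = 0.0 × 0.5 = 0.00 DD.
Per 24 h: 4.15 DD/day.
Duration = 295 / 4.15 = 71.084 ≈ 71.1 days.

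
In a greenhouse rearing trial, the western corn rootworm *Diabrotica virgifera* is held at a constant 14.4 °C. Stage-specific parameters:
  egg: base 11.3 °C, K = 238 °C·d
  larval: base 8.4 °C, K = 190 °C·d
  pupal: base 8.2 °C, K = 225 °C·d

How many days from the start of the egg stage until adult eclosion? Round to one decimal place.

egg: 238 / (14.4 − 11.3) = 238 / 3.1 = 76.774 d.
larval: 190 / (14.4 − 8.4) = 190 / 6.0 = 31.667 d.
pupal: 225 / (14.4 − 8.2) = 225 / 6.2 = 36.290 d.
Sum = 144.731 ≈ 144.7 days.

144.7 days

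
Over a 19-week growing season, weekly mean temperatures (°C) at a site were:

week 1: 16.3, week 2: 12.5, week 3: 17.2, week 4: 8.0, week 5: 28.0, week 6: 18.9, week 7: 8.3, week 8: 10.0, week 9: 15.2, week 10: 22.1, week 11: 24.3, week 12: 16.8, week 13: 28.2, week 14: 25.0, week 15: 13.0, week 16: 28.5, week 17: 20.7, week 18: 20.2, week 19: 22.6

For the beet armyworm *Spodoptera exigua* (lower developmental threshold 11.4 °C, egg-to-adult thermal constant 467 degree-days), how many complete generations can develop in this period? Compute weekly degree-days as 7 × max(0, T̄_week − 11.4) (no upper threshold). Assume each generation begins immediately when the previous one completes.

Weekly DD (7 × max(0, T̄ − 11.4)): 34.3, 7.7, 40.6, 0.0, 116.2, 52.5, 0.0, 0.0, 26.6, 74.9, 90.3, 37.8, 117.6, 95.2, 11.2, 119.7, 65.1, 61.6, 78.4.
Season total = 1029.7 DD.
Complete generations = ⌊1029.7 / 467⌋ = 2.

2 generations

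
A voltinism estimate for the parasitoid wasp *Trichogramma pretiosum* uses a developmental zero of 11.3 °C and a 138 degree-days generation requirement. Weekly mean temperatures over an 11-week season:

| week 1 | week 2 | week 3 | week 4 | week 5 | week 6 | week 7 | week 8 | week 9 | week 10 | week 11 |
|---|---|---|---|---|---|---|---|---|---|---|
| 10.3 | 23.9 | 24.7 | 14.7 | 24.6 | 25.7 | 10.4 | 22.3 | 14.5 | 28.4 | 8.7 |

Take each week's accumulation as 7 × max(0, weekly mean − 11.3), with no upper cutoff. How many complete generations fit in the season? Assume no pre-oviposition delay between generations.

Weekly DD (7 × max(0, T̄ − 11.3)): 0.0, 88.2, 93.8, 23.8, 93.1, 100.8, 0.0, 77.0, 22.4, 119.7, 0.0.
Season total = 618.8 DD.
Complete generations = ⌊618.8 / 138⌋ = 4.

4 generations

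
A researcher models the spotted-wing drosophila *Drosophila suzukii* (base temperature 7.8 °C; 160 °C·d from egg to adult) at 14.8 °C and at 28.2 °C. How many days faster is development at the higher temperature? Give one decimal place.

At 14.8 °C: 160 / (14.8 − 7.8) = 160 / 7.0 = 22.857 d.
At 28.2 °C: 160 / (28.2 − 7.8) = 160 / 20.4 = 7.843 d.
Difference = |22.857 − 7.843| = 15.014 ≈ 15.0 days.

15.0 days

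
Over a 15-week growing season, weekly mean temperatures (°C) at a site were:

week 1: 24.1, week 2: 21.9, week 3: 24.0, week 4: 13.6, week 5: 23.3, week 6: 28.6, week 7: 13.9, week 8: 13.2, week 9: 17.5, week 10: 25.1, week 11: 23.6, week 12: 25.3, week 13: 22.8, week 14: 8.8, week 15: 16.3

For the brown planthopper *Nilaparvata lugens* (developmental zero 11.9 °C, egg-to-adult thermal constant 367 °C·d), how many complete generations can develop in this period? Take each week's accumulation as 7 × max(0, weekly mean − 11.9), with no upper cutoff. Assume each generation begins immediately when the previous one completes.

2 generations

Weekly DD (7 × max(0, T̄ − 11.9)): 85.4, 70.0, 84.7, 11.9, 79.8, 116.9, 14.0, 9.1, 39.2, 92.4, 81.9, 93.8, 76.3, 0.0, 30.8.
Season total = 886.2 DD.
Complete generations = ⌊886.2 / 367⌋ = 2.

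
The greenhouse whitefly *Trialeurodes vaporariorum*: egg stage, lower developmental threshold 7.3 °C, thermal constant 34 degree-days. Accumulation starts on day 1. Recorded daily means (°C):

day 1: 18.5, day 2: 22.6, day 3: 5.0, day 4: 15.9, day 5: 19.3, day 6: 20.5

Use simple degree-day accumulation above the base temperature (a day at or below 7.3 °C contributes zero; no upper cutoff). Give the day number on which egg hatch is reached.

day 4

Daily DD above 7.3 °C: 11.2, 15.3, 0.0, 8.6, 12.0, 13.2.
Cumulative: 11.2, 26.5, 26.5, 35.1, 47.1, 60.3.
The total first reaches 34 DD on day 4.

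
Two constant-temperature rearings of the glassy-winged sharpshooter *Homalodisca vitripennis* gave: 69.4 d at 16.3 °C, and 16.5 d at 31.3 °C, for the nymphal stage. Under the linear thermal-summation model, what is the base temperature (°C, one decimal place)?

11.6 °C

Under the model K = D·(T − T_b), so D₁·(T₁ − T_b) = D₂·(T₂ − T_b).
69.4·(16.3 − T_b) = 16.5·(31.3 − T_b)
T_b = (69.4·16.3 − 16.5·31.3) / (69.4 − 16.5) = 614.77 / 52.9 = 11.621 °C ≈ 11.6 °C.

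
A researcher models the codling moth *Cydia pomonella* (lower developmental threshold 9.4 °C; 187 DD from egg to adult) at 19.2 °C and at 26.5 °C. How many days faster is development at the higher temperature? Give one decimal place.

8.1 days

At 19.2 °C: 187 / (19.2 − 9.4) = 187 / 9.8 = 19.082 d.
At 26.5 °C: 187 / (26.5 − 9.4) = 187 / 17.1 = 10.936 d.
Difference = |19.082 − 10.936| = 8.146 ≈ 8.1 days.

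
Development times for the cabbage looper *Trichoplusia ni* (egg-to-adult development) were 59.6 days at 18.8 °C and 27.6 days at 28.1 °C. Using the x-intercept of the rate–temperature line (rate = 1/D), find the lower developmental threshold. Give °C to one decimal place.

10.8 °C

Linear rate model ⇒ the product D·(T − T_b) is constant across temperatures.
59.6·(18.8 − T_b) = 27.6·(28.1 − T_b)
T_b = (59.6·18.8 − 27.6·28.1) / (59.6 − 27.6) = 344.92 / 32.0 = 10.779 °C ≈ 10.8 °C.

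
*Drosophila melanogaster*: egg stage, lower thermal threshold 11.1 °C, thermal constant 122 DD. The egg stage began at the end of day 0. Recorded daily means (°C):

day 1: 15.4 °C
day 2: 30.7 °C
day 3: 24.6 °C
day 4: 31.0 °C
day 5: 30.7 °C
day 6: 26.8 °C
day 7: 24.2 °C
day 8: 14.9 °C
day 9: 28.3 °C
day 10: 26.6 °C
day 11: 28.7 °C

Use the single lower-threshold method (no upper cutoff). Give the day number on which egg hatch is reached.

Daily DD above 11.1 °C: 4.3, 19.6, 13.5, 19.9, 19.6, 15.7, 13.1, 3.8, 17.2, 15.5, 17.6.
Cumulative: 4.3, 23.9, 37.4, 57.3, 76.9, 92.6, 105.7, 109.5, 126.7, 142.2, 159.8.
The total first reaches 122 DD on day 9.

day 9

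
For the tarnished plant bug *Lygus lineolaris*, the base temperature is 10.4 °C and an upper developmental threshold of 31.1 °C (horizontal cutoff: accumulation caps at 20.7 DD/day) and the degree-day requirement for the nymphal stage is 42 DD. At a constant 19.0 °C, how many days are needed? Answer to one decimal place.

4.9 days

Daily accumulation = 19.0 − 10.4 = 8.6 DD/day.
Duration = 42 / 8.6 = 4.884 ≈ 4.9 days.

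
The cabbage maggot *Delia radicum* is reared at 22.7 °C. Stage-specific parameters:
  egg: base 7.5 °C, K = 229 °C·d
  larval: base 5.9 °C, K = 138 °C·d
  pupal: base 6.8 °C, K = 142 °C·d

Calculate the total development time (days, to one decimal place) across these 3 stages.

egg: 229 / (22.7 − 7.5) = 229 / 15.2 = 15.066 d.
larval: 138 / (22.7 − 5.9) = 138 / 16.8 = 8.214 d.
pupal: 142 / (22.7 − 6.8) = 142 / 15.9 = 8.931 d.
Sum = 32.211 ≈ 32.2 days.

32.2 days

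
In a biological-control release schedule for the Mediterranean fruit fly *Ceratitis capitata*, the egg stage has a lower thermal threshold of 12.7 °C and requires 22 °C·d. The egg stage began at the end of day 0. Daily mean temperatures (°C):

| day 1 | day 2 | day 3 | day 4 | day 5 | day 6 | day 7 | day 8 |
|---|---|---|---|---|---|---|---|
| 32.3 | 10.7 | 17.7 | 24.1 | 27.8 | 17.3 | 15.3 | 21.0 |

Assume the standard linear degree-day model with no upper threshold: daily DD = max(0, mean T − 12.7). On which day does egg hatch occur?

day 3

Daily DD above 12.7 °C: 19.6, 0.0, 5.0, 11.4, 15.1, 4.6, 2.6, 8.3.
Cumulative: 19.6, 19.6, 24.6, 36.0, 51.1, 55.7, 58.3, 66.6.
The total first reaches 22 DD on day 3.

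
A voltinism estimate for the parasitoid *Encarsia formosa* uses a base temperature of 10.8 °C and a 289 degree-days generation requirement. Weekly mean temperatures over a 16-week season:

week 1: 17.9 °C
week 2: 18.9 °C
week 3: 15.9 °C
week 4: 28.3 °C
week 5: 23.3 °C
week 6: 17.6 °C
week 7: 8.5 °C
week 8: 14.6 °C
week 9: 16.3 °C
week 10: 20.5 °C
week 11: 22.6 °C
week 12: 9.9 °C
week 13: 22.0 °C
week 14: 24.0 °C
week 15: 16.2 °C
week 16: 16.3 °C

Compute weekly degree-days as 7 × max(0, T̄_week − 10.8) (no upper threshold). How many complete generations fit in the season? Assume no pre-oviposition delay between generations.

2 generations

Weekly DD (7 × max(0, T̄ − 10.8)): 49.7, 56.7, 35.7, 122.5, 87.5, 47.6, 0.0, 26.6, 38.5, 67.9, 82.6, 0.0, 78.4, 92.4, 37.8, 38.5.
Season total = 862.4 DD.
Complete generations = ⌊862.4 / 289⌋ = 2.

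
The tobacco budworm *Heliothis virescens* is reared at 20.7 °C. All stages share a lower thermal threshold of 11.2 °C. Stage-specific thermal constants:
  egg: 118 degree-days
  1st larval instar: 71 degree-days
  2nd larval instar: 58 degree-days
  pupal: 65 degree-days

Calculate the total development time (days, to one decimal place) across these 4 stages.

Daily accumulation at 20.7 °C = 20.7 − 11.2 = 9.5 DD/day.
Total K = 118 + 71 + 58 + 65 = 312 DD.
Total duration = 312 / 9.5 = 32.842 ≈ 32.8 days.

32.8 days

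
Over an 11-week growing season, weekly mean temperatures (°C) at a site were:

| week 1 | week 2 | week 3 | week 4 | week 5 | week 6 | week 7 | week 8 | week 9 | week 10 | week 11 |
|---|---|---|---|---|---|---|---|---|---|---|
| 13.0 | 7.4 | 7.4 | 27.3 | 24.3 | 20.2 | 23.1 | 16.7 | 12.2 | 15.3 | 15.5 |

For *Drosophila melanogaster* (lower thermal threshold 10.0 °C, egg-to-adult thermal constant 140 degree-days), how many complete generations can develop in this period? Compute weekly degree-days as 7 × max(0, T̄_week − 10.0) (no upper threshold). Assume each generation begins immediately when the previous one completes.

Weekly DD (7 × max(0, T̄ − 10.0)): 21.0, 0.0, 0.0, 121.1, 100.1, 71.4, 91.7, 46.9, 15.4, 37.1, 38.5.
Season total = 543.2 DD.
Complete generations = ⌊543.2 / 140⌋ = 3.

3 generations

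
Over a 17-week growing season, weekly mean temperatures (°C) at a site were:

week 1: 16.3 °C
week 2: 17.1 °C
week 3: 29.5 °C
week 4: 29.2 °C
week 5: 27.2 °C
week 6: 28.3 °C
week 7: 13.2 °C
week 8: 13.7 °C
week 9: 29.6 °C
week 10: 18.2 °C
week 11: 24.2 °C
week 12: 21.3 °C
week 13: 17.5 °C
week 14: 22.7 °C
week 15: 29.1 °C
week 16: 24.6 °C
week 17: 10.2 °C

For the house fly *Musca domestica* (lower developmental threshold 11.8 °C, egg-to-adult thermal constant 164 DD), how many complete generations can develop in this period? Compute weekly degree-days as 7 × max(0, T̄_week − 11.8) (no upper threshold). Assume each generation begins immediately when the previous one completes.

7 generations

Weekly DD (7 × max(0, T̄ − 11.8)): 31.5, 37.1, 123.9, 121.8, 107.8, 115.5, 9.8, 13.3, 124.6, 44.8, 86.8, 66.5, 39.9, 76.3, 121.1, 89.6, 0.0.
Season total = 1210.3 DD.
Complete generations = ⌊1210.3 / 164⌋ = 7.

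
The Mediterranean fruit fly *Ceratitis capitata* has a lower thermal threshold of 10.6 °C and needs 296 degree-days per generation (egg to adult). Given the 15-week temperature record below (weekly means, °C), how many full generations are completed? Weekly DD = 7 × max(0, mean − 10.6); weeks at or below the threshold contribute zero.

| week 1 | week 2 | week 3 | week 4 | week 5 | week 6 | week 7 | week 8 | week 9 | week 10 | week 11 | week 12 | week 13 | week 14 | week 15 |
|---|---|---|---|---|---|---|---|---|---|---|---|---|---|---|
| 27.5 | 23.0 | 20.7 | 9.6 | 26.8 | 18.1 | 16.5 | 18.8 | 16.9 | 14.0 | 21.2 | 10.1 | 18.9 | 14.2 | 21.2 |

Weekly DD (7 × max(0, T̄ − 10.6)): 118.3, 86.8, 70.7, 0.0, 113.4, 52.5, 41.3, 57.4, 44.1, 23.8, 74.2, 0.0, 58.1, 25.2, 74.2.
Season total = 840.0 DD.
Complete generations = ⌊840.0 / 296⌋ = 2.

2 generations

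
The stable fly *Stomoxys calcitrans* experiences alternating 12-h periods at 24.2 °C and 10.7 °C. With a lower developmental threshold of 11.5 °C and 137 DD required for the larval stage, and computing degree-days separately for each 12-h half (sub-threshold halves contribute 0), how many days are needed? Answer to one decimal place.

21.6 days

Day half: max(0, 24.2 − 11.5) × 0.5 = 12.7 × 0.5 = 6.35 DD.
Night half: max(0, 10.7 − 11.5) × 0.5 = 0.0 × 0.5 = 0.00 DD.
Per 24 h: 6.35 DD/day.
Duration = 137 / 6.35 = 21.575 ≈ 21.6 days.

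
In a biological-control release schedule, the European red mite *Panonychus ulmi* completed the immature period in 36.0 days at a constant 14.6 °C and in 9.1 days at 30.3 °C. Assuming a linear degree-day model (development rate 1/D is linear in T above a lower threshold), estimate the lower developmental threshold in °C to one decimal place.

9.3 °C

Equal thermal constants: D₁(T₁ − T_b) = D₂(T₂ − T_b).
36.0·(14.6 − T_b) = 9.1·(30.3 − T_b)
T_b = (36.0·14.6 − 9.1·30.3) / (36.0 − 9.1) = 249.87 / 26.9 = 9.289 °C ≈ 9.3 °C.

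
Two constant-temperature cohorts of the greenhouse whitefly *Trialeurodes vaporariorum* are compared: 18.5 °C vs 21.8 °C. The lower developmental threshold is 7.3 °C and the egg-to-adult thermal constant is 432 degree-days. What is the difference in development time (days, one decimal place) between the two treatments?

8.8 days

At 18.5 °C: 432 / (18.5 − 7.3) = 432 / 11.2 = 38.571 d.
At 21.8 °C: 432 / (21.8 − 7.3) = 432 / 14.5 = 29.793 d.
Difference = |38.571 − 29.793| = 8.778 ≈ 8.8 days.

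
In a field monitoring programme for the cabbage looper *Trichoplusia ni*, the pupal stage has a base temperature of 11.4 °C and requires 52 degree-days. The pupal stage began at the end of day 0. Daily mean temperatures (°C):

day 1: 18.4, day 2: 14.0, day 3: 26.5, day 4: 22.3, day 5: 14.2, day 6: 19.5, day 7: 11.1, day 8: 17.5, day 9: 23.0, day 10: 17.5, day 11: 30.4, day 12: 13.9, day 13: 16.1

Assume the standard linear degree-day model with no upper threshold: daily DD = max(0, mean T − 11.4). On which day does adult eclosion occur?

Daily DD above 11.4 °C: 7.0, 2.6, 15.1, 10.9, 2.8, 8.1, 0.0, 6.1, 11.6, 6.1, 19.0, 2.5, 4.7.
Cumulative: 7.0, 9.6, 24.7, 35.6, 38.4, 46.5, 46.5, 52.6, 64.2, 70.3, 89.3, 91.8, 96.5.
The total first reaches 52 DD on day 8.

day 8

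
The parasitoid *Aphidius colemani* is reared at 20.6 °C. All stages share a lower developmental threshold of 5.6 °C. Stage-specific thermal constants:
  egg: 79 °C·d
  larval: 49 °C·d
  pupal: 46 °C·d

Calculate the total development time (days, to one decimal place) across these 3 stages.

11.6 days

Daily accumulation at 20.6 °C = 20.6 − 5.6 = 15.0 DD/day.
Total K = 79 + 49 + 46 = 174 DD.
Total duration = 174 / 15.0 = 11.600 ≈ 11.6 days.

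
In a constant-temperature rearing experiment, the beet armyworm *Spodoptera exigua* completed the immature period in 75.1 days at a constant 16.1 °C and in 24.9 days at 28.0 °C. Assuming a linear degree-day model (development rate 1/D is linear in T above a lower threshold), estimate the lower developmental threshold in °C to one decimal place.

10.2 °C

Equal thermal constants: D₁(T₁ − T_b) = D₂(T₂ − T_b).
75.1·(16.1 − T_b) = 24.9·(28.0 − T_b)
T_b = (75.1·16.1 − 24.9·28.0) / (75.1 − 24.9) = 511.91 / 50.2 = 10.197 °C ≈ 10.2 °C.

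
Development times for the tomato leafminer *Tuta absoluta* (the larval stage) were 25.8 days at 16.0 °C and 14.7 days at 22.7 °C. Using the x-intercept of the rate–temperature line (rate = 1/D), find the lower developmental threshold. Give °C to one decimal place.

7.1 °C

Under the model K = D·(T − T_b), so D₁·(T₁ − T_b) = D₂·(T₂ − T_b).
25.8·(16.0 − T_b) = 14.7·(22.7 − T_b)
T_b = (25.8·16.0 − 14.7·22.7) / (25.8 − 14.7) = 79.11 / 11.1 = 7.127 °C ≈ 7.1 °C.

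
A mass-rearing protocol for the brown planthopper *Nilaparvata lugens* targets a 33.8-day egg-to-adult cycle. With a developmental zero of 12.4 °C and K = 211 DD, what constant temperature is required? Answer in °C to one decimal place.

18.6 °C

Required daily accumulation = 211 / 33.8 = 6.243 DD/day.
T = T_base + 6.243 = 12.4 + 6.243 = 18.643 ≈ 18.6 °C.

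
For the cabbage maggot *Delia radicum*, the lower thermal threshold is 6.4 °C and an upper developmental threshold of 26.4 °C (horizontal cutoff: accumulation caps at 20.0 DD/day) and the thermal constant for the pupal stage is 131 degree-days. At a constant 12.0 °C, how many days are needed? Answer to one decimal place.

23.4 days

Daily accumulation = 12.0 − 6.4 = 5.6 DD/day.
Duration = 131 / 5.6 = 23.393 ≈ 23.4 days.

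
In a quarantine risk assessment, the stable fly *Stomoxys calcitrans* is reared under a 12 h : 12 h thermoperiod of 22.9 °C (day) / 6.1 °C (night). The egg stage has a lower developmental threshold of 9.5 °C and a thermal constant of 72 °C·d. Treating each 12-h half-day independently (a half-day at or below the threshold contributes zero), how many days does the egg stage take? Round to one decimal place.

10.7 days

Day half: max(0, 22.9 − 9.5) × 0.5 = 13.4 × 0.5 = 6.70 DD.
Night half: max(0, 6.1 − 9.5) × 0.5 = 0.0 × 0.5 = 0.00 DD.
Per 24 h: 6.70 DD/day.
Duration = 72 / 6.70 = 10.746 ≈ 10.7 days.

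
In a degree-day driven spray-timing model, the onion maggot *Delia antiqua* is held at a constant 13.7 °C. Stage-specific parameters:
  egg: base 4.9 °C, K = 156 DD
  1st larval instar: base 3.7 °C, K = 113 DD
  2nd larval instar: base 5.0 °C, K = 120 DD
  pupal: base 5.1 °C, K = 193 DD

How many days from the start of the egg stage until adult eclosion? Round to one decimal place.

egg: 156 / (13.7 − 4.9) = 156 / 8.8 = 17.727 d.
1st larval instar: 113 / (13.7 − 3.7) = 113 / 10.0 = 11.300 d.
2nd larval instar: 120 / (13.7 − 5.0) = 120 / 8.7 = 13.793 d.
pupal: 193 / (13.7 − 5.1) = 193 / 8.6 = 22.442 d.
Sum = 65.262 ≈ 65.3 days.

65.3 days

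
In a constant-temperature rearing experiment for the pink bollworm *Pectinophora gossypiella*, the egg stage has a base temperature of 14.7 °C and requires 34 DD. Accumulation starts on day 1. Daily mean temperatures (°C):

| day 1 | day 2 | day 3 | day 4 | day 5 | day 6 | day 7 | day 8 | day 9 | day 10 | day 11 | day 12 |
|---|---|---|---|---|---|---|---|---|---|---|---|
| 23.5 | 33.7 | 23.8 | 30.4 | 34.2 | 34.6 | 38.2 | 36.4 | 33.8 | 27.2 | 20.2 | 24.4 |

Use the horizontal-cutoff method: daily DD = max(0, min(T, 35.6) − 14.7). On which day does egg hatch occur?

day 3

Daily DD above 14.7 °C (capped at 20.9): 8.8, 19.0, 9.1, 15.7, 19.5, 19.9, 20.9, 20.9, 19.1, 12.5, 5.5, 9.7.
Cumulative: 8.8, 27.8, 36.9, 52.6, 72.1, 92.0, 112.9, 133.8, 152.9, 165.4, 170.9, 180.6.
The total first reaches 34 DD on day 3.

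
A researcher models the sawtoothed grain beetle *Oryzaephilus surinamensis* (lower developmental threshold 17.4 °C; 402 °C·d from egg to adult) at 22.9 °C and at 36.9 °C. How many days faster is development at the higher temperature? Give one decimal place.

52.5 days

At 22.9 °C: 402 / (22.9 − 17.4) = 402 / 5.5 = 73.091 d.
At 36.9 °C: 402 / (36.9 − 17.4) = 402 / 19.5 = 20.615 d.
Difference = |73.091 − 20.615| = 52.476 ≈ 52.5 days.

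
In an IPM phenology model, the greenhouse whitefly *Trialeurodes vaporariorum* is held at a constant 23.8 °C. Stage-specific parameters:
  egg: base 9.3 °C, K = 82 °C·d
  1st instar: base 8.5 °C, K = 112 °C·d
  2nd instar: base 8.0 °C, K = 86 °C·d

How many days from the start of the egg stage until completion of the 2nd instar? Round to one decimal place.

egg: 82 / (23.8 − 9.3) = 82 / 14.5 = 5.655 d.
1st instar: 112 / (23.8 − 8.5) = 112 / 15.3 = 7.320 d.
2nd instar: 86 / (23.8 − 8.0) = 86 / 15.8 = 5.443 d.
Sum = 18.418 ≈ 18.4 days.

18.4 days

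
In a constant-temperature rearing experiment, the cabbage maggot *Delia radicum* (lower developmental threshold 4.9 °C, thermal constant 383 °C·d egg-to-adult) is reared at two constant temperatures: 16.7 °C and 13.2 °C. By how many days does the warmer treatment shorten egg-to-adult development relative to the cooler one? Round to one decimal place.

13.7 days

At 16.7 °C: 383 / (16.7 − 4.9) = 383 / 11.8 = 32.458 d.
At 13.2 °C: 383 / (13.2 − 4.9) = 383 / 8.3 = 46.145 d.
Difference = |32.458 − 46.145| = 13.687 ≈ 13.7 days.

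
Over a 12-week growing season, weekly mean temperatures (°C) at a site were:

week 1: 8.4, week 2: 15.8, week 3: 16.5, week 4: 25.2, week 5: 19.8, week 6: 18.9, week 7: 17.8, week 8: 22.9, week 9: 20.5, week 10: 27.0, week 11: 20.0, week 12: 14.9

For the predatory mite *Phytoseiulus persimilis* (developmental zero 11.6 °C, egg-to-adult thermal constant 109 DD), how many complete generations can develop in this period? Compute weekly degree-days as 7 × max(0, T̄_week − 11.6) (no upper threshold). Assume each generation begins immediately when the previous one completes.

5 generations

Weekly DD (7 × max(0, T̄ − 11.6)): 0.0, 29.4, 34.3, 95.2, 57.4, 51.1, 43.4, 79.1, 62.3, 107.8, 58.8, 23.1.
Season total = 641.9 DD.
Complete generations = ⌊641.9 / 109⌋ = 5.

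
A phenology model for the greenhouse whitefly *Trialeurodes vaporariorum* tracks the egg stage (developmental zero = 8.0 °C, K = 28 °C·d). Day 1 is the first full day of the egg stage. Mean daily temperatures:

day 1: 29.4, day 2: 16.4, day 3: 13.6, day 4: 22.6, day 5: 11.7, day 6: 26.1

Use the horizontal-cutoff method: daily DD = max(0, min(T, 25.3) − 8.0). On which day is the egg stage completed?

Daily DD above 8.0 °C (capped at 17.3): 17.3, 8.4, 5.6, 14.6, 3.7, 17.3.
Cumulative: 17.3, 25.7, 31.3, 45.9, 49.6, 66.9.
The total first reaches 28 DD on day 3.

day 3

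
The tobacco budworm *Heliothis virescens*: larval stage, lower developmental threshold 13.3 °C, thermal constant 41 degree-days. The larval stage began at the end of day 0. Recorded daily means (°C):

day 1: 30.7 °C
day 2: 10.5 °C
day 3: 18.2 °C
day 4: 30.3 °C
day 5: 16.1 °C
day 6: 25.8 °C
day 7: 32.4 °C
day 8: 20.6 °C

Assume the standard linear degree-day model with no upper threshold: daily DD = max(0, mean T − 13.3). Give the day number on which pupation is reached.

day 5

Daily DD above 13.3 °C: 17.4, 0.0, 4.9, 17.0, 2.8, 12.5, 19.1, 7.3.
Cumulative: 17.4, 17.4, 22.3, 39.3, 42.1, 54.6, 73.7, 81.0.
The total first reaches 41 DD on day 5.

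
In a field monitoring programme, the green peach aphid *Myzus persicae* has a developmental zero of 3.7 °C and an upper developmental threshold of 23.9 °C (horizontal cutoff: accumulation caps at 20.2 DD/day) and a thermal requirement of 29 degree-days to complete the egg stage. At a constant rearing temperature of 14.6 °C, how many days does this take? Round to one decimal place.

Daily accumulation = 14.6 − 3.7 = 10.9 DD/day.
Duration = 29 / 10.9 = 2.661 ≈ 2.7 days.

2.7 days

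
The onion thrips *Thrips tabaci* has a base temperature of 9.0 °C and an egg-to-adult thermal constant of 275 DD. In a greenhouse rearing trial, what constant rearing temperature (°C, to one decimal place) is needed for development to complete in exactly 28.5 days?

18.6 °C

Required daily accumulation = 275 / 28.5 = 9.649 DD/day.
T = T_base + 9.649 = 9.0 + 9.649 = 18.649 ≈ 18.6 °C.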